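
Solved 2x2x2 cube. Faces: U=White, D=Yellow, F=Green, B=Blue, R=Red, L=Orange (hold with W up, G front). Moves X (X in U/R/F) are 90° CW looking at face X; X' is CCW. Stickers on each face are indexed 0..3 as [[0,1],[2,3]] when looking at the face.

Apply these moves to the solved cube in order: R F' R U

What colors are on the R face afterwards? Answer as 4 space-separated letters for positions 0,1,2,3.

Answer: R B R R

Derivation:
After move 1 (R): R=RRRR U=WGWG F=GYGY D=YBYB B=WBWB
After move 2 (F'): F=YYGG U=WGRR R=BRYR D=OOYB L=OGOW
After move 3 (R): R=YBRR U=WYRG F=YOGB D=OWYW B=RBGB
After move 4 (U): U=RWGY F=YBGB R=RBRR B=OGGB L=YOOW
Query: R face = RBRR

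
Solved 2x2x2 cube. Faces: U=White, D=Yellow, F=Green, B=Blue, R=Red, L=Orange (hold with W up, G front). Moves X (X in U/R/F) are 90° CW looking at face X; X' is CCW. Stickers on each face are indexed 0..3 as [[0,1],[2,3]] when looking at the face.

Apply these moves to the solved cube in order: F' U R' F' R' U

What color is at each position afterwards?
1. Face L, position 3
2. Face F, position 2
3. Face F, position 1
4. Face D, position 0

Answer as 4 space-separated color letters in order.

Answer: R Y Y G

Derivation:
After move 1 (F'): F=GGGG U=WWRR R=YRYR D=OOYY L=OWOW
After move 2 (U): U=RWRW F=YRGG R=BBYR B=OWBB L=GGOW
After move 3 (R'): R=BRBY U=RBRO F=YWGW D=ORYG B=YWOB
After move 4 (F'): F=WWYG U=RBBB R=RROY D=GWYG L=GOOR
After move 5 (R'): R=RYRO U=ROBY F=WBYB D=GWYG B=GWWB
After move 6 (U): U=BRYO F=RYYB R=GWRO B=GOWB L=WBOR
Query 1: L[3] = R
Query 2: F[2] = Y
Query 3: F[1] = Y
Query 4: D[0] = G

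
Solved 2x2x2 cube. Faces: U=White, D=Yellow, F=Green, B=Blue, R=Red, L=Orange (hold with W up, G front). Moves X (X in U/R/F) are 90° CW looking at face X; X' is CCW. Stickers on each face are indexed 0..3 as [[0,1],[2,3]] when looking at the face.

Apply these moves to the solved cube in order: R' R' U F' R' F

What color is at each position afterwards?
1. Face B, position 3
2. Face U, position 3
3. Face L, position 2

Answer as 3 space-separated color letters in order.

Answer: B Y O

Derivation:
After move 1 (R'): R=RRRR U=WBWB F=GWGW D=YGYG B=YBYB
After move 2 (R'): R=RRRR U=WYWY F=GBGB D=YWYW B=GBGB
After move 3 (U): U=WWYY F=RRGB R=GBRR B=OOGB L=GBOO
After move 4 (F'): F=RBRG U=WWGR R=WBYR D=BOYW L=GYOY
After move 5 (R'): R=BRWY U=WGGO F=RWRR D=BBYG B=WOOB
After move 6 (F): F=RRRW U=WGYY R=GROY D=WBYG L=GBOB
Query 1: B[3] = B
Query 2: U[3] = Y
Query 3: L[2] = O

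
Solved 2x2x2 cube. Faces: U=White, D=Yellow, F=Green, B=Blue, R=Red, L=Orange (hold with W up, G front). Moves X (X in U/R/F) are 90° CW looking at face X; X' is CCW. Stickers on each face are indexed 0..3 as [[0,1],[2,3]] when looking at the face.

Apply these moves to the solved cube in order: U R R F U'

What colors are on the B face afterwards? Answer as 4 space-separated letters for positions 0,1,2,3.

After move 1 (U): U=WWWW F=RRGG R=BBRR B=OOBB L=GGOO
After move 2 (R): R=RBRB U=WRWG F=RYGY D=YBYO B=WOWB
After move 3 (R): R=RRBB U=WYWY F=RBGO D=YWYW B=GORB
After move 4 (F): F=GROB U=WYOG R=WRYB D=BRYW L=GYOW
After move 5 (U'): U=YGWO F=GYOB R=GRYB B=WRRB L=GOOW
Query: B face = WRRB

Answer: W R R B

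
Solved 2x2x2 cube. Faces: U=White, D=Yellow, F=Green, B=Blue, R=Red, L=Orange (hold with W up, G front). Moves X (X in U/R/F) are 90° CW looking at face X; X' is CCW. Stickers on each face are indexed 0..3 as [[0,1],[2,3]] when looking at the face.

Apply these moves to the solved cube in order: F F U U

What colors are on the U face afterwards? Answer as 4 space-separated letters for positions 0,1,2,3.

After move 1 (F): F=GGGG U=WWOO R=WRWR D=RRYY L=OYOY
After move 2 (F): F=GGGG U=WWYY R=OROR D=WWYY L=OROR
After move 3 (U): U=YWYW F=ORGG R=BBOR B=ORBB L=GGOR
After move 4 (U): U=YYWW F=BBGG R=OROR B=GGBB L=OROR
Query: U face = YYWW

Answer: Y Y W W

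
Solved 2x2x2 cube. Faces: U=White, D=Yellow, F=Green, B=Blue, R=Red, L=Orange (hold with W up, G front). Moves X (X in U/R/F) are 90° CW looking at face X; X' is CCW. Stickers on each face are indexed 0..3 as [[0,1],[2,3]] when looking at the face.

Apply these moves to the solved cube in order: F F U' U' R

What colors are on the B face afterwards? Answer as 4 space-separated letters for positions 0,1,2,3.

After move 1 (F): F=GGGG U=WWOO R=WRWR D=RRYY L=OYOY
After move 2 (F): F=GGGG U=WWYY R=OROR D=WWYY L=OROR
After move 3 (U'): U=WYWY F=ORGG R=GGOR B=ORBB L=BBOR
After move 4 (U'): U=YYWW F=BBGG R=OROR B=GGBB L=OROR
After move 5 (R): R=OORR U=YBWG F=BWGY D=WBYG B=WGYB
Query: B face = WGYB

Answer: W G Y B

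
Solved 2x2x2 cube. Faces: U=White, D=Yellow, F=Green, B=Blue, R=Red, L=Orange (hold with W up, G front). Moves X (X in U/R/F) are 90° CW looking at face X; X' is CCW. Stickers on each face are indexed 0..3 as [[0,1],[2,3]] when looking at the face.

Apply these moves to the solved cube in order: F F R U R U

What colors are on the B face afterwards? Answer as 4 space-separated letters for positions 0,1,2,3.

Answer: G W W B

Derivation:
After move 1 (F): F=GGGG U=WWOO R=WRWR D=RRYY L=OYOY
After move 2 (F): F=GGGG U=WWYY R=OROR D=WWYY L=OROR
After move 3 (R): R=OORR U=WGYG F=GWGY D=WBYB B=YBWB
After move 4 (U): U=YWGG F=OOGY R=YBRR B=ORWB L=GWOR
After move 5 (R): R=RYRB U=YOGY F=OBGB D=WWYO B=GRWB
After move 6 (U): U=GYYO F=RYGB R=GRRB B=GWWB L=OBOR
Query: B face = GWWB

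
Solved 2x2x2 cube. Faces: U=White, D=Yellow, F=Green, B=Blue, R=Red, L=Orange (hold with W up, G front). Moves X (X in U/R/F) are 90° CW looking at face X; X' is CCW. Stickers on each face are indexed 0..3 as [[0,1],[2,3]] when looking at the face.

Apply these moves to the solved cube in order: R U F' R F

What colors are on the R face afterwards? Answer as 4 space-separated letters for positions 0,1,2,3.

After move 1 (R): R=RRRR U=WGWG F=GYGY D=YBYB B=WBWB
After move 2 (U): U=WWGG F=RRGY R=WBRR B=OOWB L=GYOO
After move 3 (F'): F=RYRG U=WWWR R=BBYR D=YOYB L=GGOG
After move 4 (R): R=YBRB U=WYWG F=RORB D=YWYO B=ROWB
After move 5 (F): F=RRBO U=WYGG R=WBGB D=RYYO L=GYOW
Query: R face = WBGB

Answer: W B G B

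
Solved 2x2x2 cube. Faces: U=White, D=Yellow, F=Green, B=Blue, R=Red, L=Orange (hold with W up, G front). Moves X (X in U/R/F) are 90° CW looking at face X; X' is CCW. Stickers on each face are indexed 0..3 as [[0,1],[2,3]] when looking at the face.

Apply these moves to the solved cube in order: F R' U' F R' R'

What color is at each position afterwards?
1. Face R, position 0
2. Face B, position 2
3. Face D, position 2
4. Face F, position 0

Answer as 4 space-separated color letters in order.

After move 1 (F): F=GGGG U=WWOO R=WRWR D=RRYY L=OYOY
After move 2 (R'): R=RRWW U=WBOB F=GWGO D=RGYG B=YBRB
After move 3 (U'): U=BBWO F=OYGO R=GWWW B=RRRB L=YBOY
After move 4 (F): F=GOOY U=BBYB R=WWOW D=WGYG L=YROG
After move 5 (R'): R=WWWO U=BRYR F=GBOB D=WOYY B=GRGB
After move 6 (R'): R=WOWW U=BGYG F=GROR D=WBYB B=YROB
Query 1: R[0] = W
Query 2: B[2] = O
Query 3: D[2] = Y
Query 4: F[0] = G

Answer: W O Y G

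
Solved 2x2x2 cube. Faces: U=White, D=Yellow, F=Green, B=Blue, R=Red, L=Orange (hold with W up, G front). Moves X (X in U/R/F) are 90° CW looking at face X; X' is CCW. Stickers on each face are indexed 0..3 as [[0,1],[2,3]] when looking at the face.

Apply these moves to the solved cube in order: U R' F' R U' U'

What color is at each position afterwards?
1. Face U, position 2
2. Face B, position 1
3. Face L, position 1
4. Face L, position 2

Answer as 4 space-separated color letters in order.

Answer: W O R O

Derivation:
After move 1 (U): U=WWWW F=RRGG R=BBRR B=OOBB L=GGOO
After move 2 (R'): R=BRBR U=WBWO F=RWGW D=YRYG B=YOYB
After move 3 (F'): F=WWRG U=WBBB R=RRYR D=GOYG L=GOOW
After move 4 (R): R=YRRR U=WWBG F=WORG D=GYYY B=BOBB
After move 5 (U'): U=WGWB F=GORG R=WORR B=YRBB L=BOOW
After move 6 (U'): U=GBWW F=BORG R=GORR B=WOBB L=YROW
Query 1: U[2] = W
Query 2: B[1] = O
Query 3: L[1] = R
Query 4: L[2] = O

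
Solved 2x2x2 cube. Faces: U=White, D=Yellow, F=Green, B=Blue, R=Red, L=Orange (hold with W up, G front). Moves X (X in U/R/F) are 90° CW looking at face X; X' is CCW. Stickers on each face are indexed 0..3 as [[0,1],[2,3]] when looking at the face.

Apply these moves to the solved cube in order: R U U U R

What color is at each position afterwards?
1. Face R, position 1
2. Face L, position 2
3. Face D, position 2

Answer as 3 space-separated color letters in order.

Answer: G O Y

Derivation:
After move 1 (R): R=RRRR U=WGWG F=GYGY D=YBYB B=WBWB
After move 2 (U): U=WWGG F=RRGY R=WBRR B=OOWB L=GYOO
After move 3 (U): U=GWGW F=WBGY R=OORR B=GYWB L=RROO
After move 4 (U): U=GGWW F=OOGY R=GYRR B=RRWB L=WBOO
After move 5 (R): R=RGRY U=GOWY F=OBGB D=YWYR B=WRGB
Query 1: R[1] = G
Query 2: L[2] = O
Query 3: D[2] = Y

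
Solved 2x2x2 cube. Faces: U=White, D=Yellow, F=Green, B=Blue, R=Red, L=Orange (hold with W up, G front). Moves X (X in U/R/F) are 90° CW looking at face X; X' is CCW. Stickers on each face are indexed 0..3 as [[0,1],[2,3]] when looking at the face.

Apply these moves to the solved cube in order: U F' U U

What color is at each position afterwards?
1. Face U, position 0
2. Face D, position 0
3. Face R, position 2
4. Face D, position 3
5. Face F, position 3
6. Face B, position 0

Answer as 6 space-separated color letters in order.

Answer: R G Y Y G R

Derivation:
After move 1 (U): U=WWWW F=RRGG R=BBRR B=OOBB L=GGOO
After move 2 (F'): F=RGRG U=WWBR R=YBYR D=GOYY L=GWOW
After move 3 (U): U=BWRW F=YBRG R=OOYR B=GWBB L=RGOW
After move 4 (U): U=RBWW F=OORG R=GWYR B=RGBB L=YBOW
Query 1: U[0] = R
Query 2: D[0] = G
Query 3: R[2] = Y
Query 4: D[3] = Y
Query 5: F[3] = G
Query 6: B[0] = R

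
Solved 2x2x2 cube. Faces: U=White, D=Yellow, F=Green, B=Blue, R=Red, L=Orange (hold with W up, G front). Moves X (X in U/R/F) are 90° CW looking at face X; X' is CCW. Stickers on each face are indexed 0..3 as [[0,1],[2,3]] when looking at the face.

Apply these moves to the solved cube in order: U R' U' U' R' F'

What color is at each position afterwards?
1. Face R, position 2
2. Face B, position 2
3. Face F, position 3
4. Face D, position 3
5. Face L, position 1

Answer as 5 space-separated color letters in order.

After move 1 (U): U=WWWW F=RRGG R=BBRR B=OOBB L=GGOO
After move 2 (R'): R=BRBR U=WBWO F=RWGW D=YRYG B=YOYB
After move 3 (U'): U=BOWW F=GGGW R=RWBR B=BRYB L=YOOO
After move 4 (U'): U=OWBW F=YOGW R=GGBR B=RWYB L=BROO
After move 5 (R'): R=GRGB U=OYBR F=YWGW D=YOYW B=GWRB
After move 6 (F'): F=WWYG U=OYGG R=ORYB D=ROYW L=BROB
Query 1: R[2] = Y
Query 2: B[2] = R
Query 3: F[3] = G
Query 4: D[3] = W
Query 5: L[1] = R

Answer: Y R G W R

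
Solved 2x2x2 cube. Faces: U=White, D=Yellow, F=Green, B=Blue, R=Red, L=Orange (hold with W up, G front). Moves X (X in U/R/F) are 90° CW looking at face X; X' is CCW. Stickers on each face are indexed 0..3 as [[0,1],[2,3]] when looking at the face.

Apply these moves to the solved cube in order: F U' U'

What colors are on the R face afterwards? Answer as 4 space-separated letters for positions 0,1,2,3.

Answer: O Y W R

Derivation:
After move 1 (F): F=GGGG U=WWOO R=WRWR D=RRYY L=OYOY
After move 2 (U'): U=WOWO F=OYGG R=GGWR B=WRBB L=BBOY
After move 3 (U'): U=OOWW F=BBGG R=OYWR B=GGBB L=WROY
Query: R face = OYWR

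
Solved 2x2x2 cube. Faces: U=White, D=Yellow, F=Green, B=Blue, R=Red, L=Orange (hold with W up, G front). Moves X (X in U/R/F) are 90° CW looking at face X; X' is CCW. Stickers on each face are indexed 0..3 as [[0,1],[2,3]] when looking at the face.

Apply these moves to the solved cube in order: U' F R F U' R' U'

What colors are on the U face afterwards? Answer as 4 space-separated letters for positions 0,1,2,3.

After move 1 (U'): U=WWWW F=OOGG R=GGRR B=RRBB L=BBOO
After move 2 (F): F=GOGO U=WWOB R=WGWR D=RGYY L=BYOY
After move 3 (R): R=WWRG U=WOOO F=GGGY D=RBYR B=BRWB
After move 4 (F): F=GGYG U=WOYY R=OWOG D=RWYR L=BROB
After move 5 (U'): U=OYWY F=BRYG R=GGOG B=OWWB L=BROB
After move 6 (R'): R=GGGO U=OWWO F=BYYY D=RRYG B=RWWB
After move 7 (U'): U=WOOW F=BRYY R=BYGO B=GGWB L=RWOB
Query: U face = WOOW

Answer: W O O W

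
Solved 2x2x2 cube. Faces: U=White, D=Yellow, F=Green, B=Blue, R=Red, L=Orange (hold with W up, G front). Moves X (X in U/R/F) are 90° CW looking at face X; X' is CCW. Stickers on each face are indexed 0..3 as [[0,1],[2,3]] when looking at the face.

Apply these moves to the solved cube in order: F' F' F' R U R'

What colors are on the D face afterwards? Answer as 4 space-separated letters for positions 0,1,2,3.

Answer: R W Y Y

Derivation:
After move 1 (F'): F=GGGG U=WWRR R=YRYR D=OOYY L=OWOW
After move 2 (F'): F=GGGG U=WWYY R=OROR D=WWYY L=OROR
After move 3 (F'): F=GGGG U=WWOO R=WRWR D=RRYY L=OYOY
After move 4 (R): R=WWRR U=WGOG F=GRGY D=RBYB B=OBWB
After move 5 (U): U=OWGG F=WWGY R=OBRR B=OYWB L=GROY
After move 6 (R'): R=BROR U=OWGO F=WWGG D=RWYY B=BYBB
Query: D face = RWYY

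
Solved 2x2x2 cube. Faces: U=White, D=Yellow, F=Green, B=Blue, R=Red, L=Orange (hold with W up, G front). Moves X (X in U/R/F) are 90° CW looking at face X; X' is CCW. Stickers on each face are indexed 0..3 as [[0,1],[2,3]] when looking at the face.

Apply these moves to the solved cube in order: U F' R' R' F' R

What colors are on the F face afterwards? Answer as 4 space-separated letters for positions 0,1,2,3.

Answer: B W R R

Derivation:
After move 1 (U): U=WWWW F=RRGG R=BBRR B=OOBB L=GGOO
After move 2 (F'): F=RGRG U=WWBR R=YBYR D=GOYY L=GWOW
After move 3 (R'): R=BRYY U=WBBO F=RWRR D=GGYG B=YOOB
After move 4 (R'): R=RYBY U=WOBY F=RBRO D=GWYR B=GOGB
After move 5 (F'): F=BORR U=WORB R=WYGY D=WWYR L=GYOB
After move 6 (R): R=GWYY U=WORR F=BWRR D=WGYG B=BOOB
Query: F face = BWRR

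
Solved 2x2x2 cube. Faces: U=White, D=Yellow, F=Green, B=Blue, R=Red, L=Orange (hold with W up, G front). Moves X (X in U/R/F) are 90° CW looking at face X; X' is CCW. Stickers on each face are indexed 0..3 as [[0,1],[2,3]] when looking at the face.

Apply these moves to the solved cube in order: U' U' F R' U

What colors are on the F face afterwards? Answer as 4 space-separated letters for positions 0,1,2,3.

Answer: O R G R

Derivation:
After move 1 (U'): U=WWWW F=OOGG R=GGRR B=RRBB L=BBOO
After move 2 (U'): U=WWWW F=BBGG R=OORR B=GGBB L=RROO
After move 3 (F): F=GBGB U=WWOR R=WOWR D=ROYY L=RYOY
After move 4 (R'): R=ORWW U=WBOG F=GWGR D=RBYB B=YGOB
After move 5 (U): U=OWGB F=ORGR R=YGWW B=RYOB L=GWOY
Query: F face = ORGR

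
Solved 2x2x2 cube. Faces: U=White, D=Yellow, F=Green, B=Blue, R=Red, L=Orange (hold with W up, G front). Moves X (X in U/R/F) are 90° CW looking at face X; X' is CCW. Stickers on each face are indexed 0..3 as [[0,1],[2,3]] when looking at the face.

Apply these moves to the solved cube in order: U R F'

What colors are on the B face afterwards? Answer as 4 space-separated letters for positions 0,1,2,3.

After move 1 (U): U=WWWW F=RRGG R=BBRR B=OOBB L=GGOO
After move 2 (R): R=RBRB U=WRWG F=RYGY D=YBYO B=WOWB
After move 3 (F'): F=YYRG U=WRRR R=BBYB D=GOYO L=GGOW
Query: B face = WOWB

Answer: W O W B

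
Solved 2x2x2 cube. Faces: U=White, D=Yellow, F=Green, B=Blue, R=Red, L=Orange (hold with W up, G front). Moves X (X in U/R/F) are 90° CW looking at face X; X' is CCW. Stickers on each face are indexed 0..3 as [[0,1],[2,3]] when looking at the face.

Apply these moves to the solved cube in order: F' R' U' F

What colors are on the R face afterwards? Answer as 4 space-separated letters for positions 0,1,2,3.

After move 1 (F'): F=GGGG U=WWRR R=YRYR D=OOYY L=OWOW
After move 2 (R'): R=RRYY U=WBRB F=GWGR D=OGYG B=YBOB
After move 3 (U'): U=BBWR F=OWGR R=GWYY B=RROB L=YBOW
After move 4 (F): F=GORW U=BBWB R=WWRY D=YGYG L=YOOG
Query: R face = WWRY

Answer: W W R Y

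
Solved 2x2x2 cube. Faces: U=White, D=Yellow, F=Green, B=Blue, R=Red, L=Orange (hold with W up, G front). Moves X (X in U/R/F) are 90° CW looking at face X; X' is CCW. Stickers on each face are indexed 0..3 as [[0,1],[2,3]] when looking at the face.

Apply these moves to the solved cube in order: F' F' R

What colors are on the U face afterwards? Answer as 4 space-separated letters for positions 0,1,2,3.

Answer: W G Y G

Derivation:
After move 1 (F'): F=GGGG U=WWRR R=YRYR D=OOYY L=OWOW
After move 2 (F'): F=GGGG U=WWYY R=OROR D=WWYY L=OROR
After move 3 (R): R=OORR U=WGYG F=GWGY D=WBYB B=YBWB
Query: U face = WGYG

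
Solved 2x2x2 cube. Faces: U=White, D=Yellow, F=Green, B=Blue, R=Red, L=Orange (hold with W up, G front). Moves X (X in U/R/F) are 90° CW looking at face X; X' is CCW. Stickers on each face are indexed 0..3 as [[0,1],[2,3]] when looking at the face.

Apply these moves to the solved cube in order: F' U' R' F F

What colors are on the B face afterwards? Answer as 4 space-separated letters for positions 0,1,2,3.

Answer: Y R O B

Derivation:
After move 1 (F'): F=GGGG U=WWRR R=YRYR D=OOYY L=OWOW
After move 2 (U'): U=WRWR F=OWGG R=GGYR B=YRBB L=BBOW
After move 3 (R'): R=GRGY U=WBWY F=ORGR D=OWYG B=YROB
After move 4 (F): F=GORR U=WBWB R=WRYY D=GGYG L=BOOW
After move 5 (F): F=RGRO U=WBWO R=WRBY D=YWYG L=BGOG
Query: B face = YROB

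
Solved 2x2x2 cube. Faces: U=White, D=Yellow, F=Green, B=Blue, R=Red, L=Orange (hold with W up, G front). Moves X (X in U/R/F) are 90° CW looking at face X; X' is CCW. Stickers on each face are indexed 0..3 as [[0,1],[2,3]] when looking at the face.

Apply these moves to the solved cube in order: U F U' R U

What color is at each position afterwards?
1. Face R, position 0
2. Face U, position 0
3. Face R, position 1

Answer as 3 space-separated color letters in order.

Answer: O W B

Derivation:
After move 1 (U): U=WWWW F=RRGG R=BBRR B=OOBB L=GGOO
After move 2 (F): F=GRGR U=WWOG R=WBWR D=RBYY L=GYOY
After move 3 (U'): U=WGWO F=GYGR R=GRWR B=WBBB L=OOOY
After move 4 (R): R=WGRR U=WYWR F=GBGY D=RBYW B=OBGB
After move 5 (U): U=WWRY F=WGGY R=OBRR B=OOGB L=GBOY
Query 1: R[0] = O
Query 2: U[0] = W
Query 3: R[1] = B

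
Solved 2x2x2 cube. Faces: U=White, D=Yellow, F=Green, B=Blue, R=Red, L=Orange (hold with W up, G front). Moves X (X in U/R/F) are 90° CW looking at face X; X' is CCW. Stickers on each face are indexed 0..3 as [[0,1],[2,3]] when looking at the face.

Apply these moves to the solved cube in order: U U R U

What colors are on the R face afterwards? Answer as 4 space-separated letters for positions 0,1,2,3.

After move 1 (U): U=WWWW F=RRGG R=BBRR B=OOBB L=GGOO
After move 2 (U): U=WWWW F=BBGG R=OORR B=GGBB L=RROO
After move 3 (R): R=RORO U=WBWG F=BYGY D=YBYG B=WGWB
After move 4 (U): U=WWGB F=ROGY R=WGRO B=RRWB L=BYOO
Query: R face = WGRO

Answer: W G R O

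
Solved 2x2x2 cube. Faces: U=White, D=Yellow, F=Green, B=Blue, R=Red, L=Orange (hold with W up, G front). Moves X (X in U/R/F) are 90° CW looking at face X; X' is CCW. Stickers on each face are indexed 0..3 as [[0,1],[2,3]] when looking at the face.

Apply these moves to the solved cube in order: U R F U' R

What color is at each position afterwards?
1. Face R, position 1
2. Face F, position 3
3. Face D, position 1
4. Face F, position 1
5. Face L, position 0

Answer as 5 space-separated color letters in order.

Answer: G O W R W

Derivation:
After move 1 (U): U=WWWW F=RRGG R=BBRR B=OOBB L=GGOO
After move 2 (R): R=RBRB U=WRWG F=RYGY D=YBYO B=WOWB
After move 3 (F): F=GRYY U=WROG R=WBGB D=RRYO L=GYOB
After move 4 (U'): U=RGWO F=GYYY R=GRGB B=WBWB L=WOOB
After move 5 (R): R=GGBR U=RYWY F=GRYO D=RWYW B=OBGB
Query 1: R[1] = G
Query 2: F[3] = O
Query 3: D[1] = W
Query 4: F[1] = R
Query 5: L[0] = W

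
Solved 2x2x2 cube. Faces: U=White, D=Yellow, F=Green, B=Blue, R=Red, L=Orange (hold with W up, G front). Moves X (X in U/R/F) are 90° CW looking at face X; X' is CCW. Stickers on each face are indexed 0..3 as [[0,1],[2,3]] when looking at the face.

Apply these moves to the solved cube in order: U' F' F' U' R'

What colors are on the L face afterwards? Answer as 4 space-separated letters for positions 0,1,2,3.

Answer: R R O G

Derivation:
After move 1 (U'): U=WWWW F=OOGG R=GGRR B=RRBB L=BBOO
After move 2 (F'): F=OGOG U=WWGR R=YGYR D=BOYY L=BWOW
After move 3 (F'): F=GGOO U=WWYY R=OGBR D=WWYY L=BROG
After move 4 (U'): U=WYWY F=BROO R=GGBR B=OGBB L=RROG
After move 5 (R'): R=GRGB U=WBWO F=BYOY D=WRYO B=YGWB
Query: L face = RROG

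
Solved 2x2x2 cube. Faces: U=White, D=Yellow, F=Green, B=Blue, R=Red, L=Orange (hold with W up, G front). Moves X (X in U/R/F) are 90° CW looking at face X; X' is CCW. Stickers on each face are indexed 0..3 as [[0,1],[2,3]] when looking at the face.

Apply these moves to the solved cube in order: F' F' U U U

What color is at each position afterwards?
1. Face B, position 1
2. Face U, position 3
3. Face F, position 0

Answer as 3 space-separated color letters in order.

Answer: R Y O

Derivation:
After move 1 (F'): F=GGGG U=WWRR R=YRYR D=OOYY L=OWOW
After move 2 (F'): F=GGGG U=WWYY R=OROR D=WWYY L=OROR
After move 3 (U): U=YWYW F=ORGG R=BBOR B=ORBB L=GGOR
After move 4 (U): U=YYWW F=BBGG R=OROR B=GGBB L=OROR
After move 5 (U): U=WYWY F=ORGG R=GGOR B=ORBB L=BBOR
Query 1: B[1] = R
Query 2: U[3] = Y
Query 3: F[0] = O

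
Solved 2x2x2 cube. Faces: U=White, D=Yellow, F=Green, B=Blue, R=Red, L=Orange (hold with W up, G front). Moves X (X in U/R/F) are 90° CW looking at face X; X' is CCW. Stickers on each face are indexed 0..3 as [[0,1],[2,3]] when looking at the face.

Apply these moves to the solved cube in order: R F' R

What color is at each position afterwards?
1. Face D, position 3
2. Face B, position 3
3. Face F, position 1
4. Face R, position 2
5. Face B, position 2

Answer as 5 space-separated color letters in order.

Answer: W B O R G

Derivation:
After move 1 (R): R=RRRR U=WGWG F=GYGY D=YBYB B=WBWB
After move 2 (F'): F=YYGG U=WGRR R=BRYR D=OOYB L=OGOW
After move 3 (R): R=YBRR U=WYRG F=YOGB D=OWYW B=RBGB
Query 1: D[3] = W
Query 2: B[3] = B
Query 3: F[1] = O
Query 4: R[2] = R
Query 5: B[2] = G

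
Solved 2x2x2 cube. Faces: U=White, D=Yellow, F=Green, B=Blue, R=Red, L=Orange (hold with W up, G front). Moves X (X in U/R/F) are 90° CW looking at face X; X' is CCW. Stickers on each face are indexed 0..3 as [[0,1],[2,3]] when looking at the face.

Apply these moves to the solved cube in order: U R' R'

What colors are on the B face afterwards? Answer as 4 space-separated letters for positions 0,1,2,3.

After move 1 (U): U=WWWW F=RRGG R=BBRR B=OOBB L=GGOO
After move 2 (R'): R=BRBR U=WBWO F=RWGW D=YRYG B=YOYB
After move 3 (R'): R=RRBB U=WYWY F=RBGO D=YWYW B=GORB
Query: B face = GORB

Answer: G O R B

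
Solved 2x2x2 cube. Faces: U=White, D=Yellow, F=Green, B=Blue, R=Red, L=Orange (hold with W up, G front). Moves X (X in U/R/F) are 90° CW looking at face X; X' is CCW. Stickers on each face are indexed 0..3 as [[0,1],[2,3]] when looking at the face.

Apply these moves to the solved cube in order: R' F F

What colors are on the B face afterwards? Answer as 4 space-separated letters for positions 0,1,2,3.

Answer: Y B Y B

Derivation:
After move 1 (R'): R=RRRR U=WBWB F=GWGW D=YGYG B=YBYB
After move 2 (F): F=GGWW U=WBOO R=WRBR D=RRYG L=OYOG
After move 3 (F): F=WGWG U=WBGY R=OROR D=BWYG L=OROR
Query: B face = YBYB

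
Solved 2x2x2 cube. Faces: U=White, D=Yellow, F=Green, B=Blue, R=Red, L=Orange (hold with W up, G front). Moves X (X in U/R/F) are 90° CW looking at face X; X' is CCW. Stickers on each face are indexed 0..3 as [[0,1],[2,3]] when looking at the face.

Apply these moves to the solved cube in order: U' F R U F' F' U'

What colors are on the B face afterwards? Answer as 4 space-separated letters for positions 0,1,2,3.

Answer: Y R W B

Derivation:
After move 1 (U'): U=WWWW F=OOGG R=GGRR B=RRBB L=BBOO
After move 2 (F): F=GOGO U=WWOB R=WGWR D=RGYY L=BYOY
After move 3 (R): R=WWRG U=WOOO F=GGGY D=RBYR B=BRWB
After move 4 (U): U=OWOO F=WWGY R=BRRG B=BYWB L=GGOY
After move 5 (F'): F=WYWG U=OWBR R=BRRG D=GYYR L=GOOO
After move 6 (F'): F=YGWW U=OWBR R=YRGG D=OOYR L=GROB
After move 7 (U'): U=WROB F=GRWW R=YGGG B=YRWB L=BYOB
Query: B face = YRWB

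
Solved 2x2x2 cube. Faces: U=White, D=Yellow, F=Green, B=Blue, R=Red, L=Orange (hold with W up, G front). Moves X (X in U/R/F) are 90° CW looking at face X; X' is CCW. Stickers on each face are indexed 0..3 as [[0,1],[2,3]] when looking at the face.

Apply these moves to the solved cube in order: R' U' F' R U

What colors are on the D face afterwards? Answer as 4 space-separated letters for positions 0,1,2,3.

Answer: B Y Y R

Derivation:
After move 1 (R'): R=RRRR U=WBWB F=GWGW D=YGYG B=YBYB
After move 2 (U'): U=BBWW F=OOGW R=GWRR B=RRYB L=YBOO
After move 3 (F'): F=OWOG U=BBGR R=GWYR D=BOYG L=YWOW
After move 4 (R): R=YGRW U=BWGG F=OOOG D=BYYR B=RRBB
After move 5 (U): U=GBGW F=YGOG R=RRRW B=YWBB L=OOOW
Query: D face = BYYR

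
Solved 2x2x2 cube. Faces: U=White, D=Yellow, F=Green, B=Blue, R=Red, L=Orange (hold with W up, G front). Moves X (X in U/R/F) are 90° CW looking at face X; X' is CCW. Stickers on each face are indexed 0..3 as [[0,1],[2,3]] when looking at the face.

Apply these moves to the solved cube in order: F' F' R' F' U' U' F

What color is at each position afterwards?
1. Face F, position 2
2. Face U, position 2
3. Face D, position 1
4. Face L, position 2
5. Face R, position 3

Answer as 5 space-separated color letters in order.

After move 1 (F'): F=GGGG U=WWRR R=YRYR D=OOYY L=OWOW
After move 2 (F'): F=GGGG U=WWYY R=OROR D=WWYY L=OROR
After move 3 (R'): R=RROO U=WBYB F=GWGY D=WGYG B=YBWB
After move 4 (F'): F=WYGG U=WBRO R=GRWO D=RRYG L=OBOY
After move 5 (U'): U=BOWR F=OBGG R=WYWO B=GRWB L=YBOY
After move 6 (U'): U=ORBW F=YBGG R=OBWO B=WYWB L=GROY
After move 7 (F): F=GYGB U=ORYR R=BBWO D=WOYG L=GROR
Query 1: F[2] = G
Query 2: U[2] = Y
Query 3: D[1] = O
Query 4: L[2] = O
Query 5: R[3] = O

Answer: G Y O O O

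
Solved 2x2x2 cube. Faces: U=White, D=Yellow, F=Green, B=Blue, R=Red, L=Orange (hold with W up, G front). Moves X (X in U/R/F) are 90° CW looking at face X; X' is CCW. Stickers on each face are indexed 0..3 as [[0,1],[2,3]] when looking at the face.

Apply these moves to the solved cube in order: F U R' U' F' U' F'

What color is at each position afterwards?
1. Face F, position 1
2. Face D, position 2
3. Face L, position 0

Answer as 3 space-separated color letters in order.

Answer: G Y B

Derivation:
After move 1 (F): F=GGGG U=WWOO R=WRWR D=RRYY L=OYOY
After move 2 (U): U=OWOW F=WRGG R=BBWR B=OYBB L=GGOY
After move 3 (R'): R=BRBW U=OBOO F=WWGW D=RRYG B=YYRB
After move 4 (U'): U=BOOO F=GGGW R=WWBW B=BRRB L=YYOY
After move 5 (F'): F=GWGG U=BOWB R=RWRW D=YYYG L=YOOO
After move 6 (U'): U=OBBW F=YOGG R=GWRW B=RWRB L=BROO
After move 7 (F'): F=OGYG U=OBGR R=YWYW D=ROYG L=BWOB
Query 1: F[1] = G
Query 2: D[2] = Y
Query 3: L[0] = B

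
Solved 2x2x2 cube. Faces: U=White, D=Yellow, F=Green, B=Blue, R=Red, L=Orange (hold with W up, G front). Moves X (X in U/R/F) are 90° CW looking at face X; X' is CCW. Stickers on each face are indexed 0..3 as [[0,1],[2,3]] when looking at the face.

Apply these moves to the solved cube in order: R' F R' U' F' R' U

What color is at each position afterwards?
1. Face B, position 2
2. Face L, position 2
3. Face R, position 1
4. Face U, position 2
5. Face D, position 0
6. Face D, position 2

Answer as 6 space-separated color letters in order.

Answer: G O R R B Y

Derivation:
After move 1 (R'): R=RRRR U=WBWB F=GWGW D=YGYG B=YBYB
After move 2 (F): F=GGWW U=WBOO R=WRBR D=RRYG L=OYOG
After move 3 (R'): R=RRWB U=WYOY F=GBWO D=RGYW B=GBRB
After move 4 (U'): U=YYWO F=OYWO R=GBWB B=RRRB L=GBOG
After move 5 (F'): F=YOOW U=YYGW R=GBRB D=BGYW L=GOOW
After move 6 (R'): R=BBGR U=YRGR F=YYOW D=BOYW B=WRGB
After move 7 (U): U=GYRR F=BBOW R=WRGR B=GOGB L=YYOW
Query 1: B[2] = G
Query 2: L[2] = O
Query 3: R[1] = R
Query 4: U[2] = R
Query 5: D[0] = B
Query 6: D[2] = Y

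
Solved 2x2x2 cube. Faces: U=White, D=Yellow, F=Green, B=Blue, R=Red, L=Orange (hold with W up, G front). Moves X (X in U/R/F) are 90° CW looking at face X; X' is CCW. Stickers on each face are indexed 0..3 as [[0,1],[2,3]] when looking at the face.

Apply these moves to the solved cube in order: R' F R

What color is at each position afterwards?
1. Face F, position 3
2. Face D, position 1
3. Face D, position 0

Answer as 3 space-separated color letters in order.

Answer: G Y R

Derivation:
After move 1 (R'): R=RRRR U=WBWB F=GWGW D=YGYG B=YBYB
After move 2 (F): F=GGWW U=WBOO R=WRBR D=RRYG L=OYOG
After move 3 (R): R=BWRR U=WGOW F=GRWG D=RYYY B=OBBB
Query 1: F[3] = G
Query 2: D[1] = Y
Query 3: D[0] = R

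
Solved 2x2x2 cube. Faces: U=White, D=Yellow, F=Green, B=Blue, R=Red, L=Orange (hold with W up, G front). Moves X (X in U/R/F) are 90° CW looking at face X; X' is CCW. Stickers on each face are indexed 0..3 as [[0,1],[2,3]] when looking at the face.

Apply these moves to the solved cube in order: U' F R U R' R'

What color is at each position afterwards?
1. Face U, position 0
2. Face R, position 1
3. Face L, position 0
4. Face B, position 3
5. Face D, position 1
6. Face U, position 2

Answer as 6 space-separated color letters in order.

After move 1 (U'): U=WWWW F=OOGG R=GGRR B=RRBB L=BBOO
After move 2 (F): F=GOGO U=WWOB R=WGWR D=RGYY L=BYOY
After move 3 (R): R=WWRG U=WOOO F=GGGY D=RBYR B=BRWB
After move 4 (U): U=OWOO F=WWGY R=BRRG B=BYWB L=GGOY
After move 5 (R'): R=RGBR U=OWOB F=WWGO D=RWYY B=RYBB
After move 6 (R'): R=GRRB U=OBOR F=WWGB D=RWYO B=YYWB
Query 1: U[0] = O
Query 2: R[1] = R
Query 3: L[0] = G
Query 4: B[3] = B
Query 5: D[1] = W
Query 6: U[2] = O

Answer: O R G B W O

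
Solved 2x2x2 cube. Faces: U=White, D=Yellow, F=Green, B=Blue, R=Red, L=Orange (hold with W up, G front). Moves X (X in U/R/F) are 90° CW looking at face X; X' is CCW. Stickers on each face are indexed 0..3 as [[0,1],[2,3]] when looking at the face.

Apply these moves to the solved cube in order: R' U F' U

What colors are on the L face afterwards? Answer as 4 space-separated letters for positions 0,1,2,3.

Answer: R W O B

Derivation:
After move 1 (R'): R=RRRR U=WBWB F=GWGW D=YGYG B=YBYB
After move 2 (U): U=WWBB F=RRGW R=YBRR B=OOYB L=GWOO
After move 3 (F'): F=RWRG U=WWYR R=GBYR D=WOYG L=GBOB
After move 4 (U): U=YWRW F=GBRG R=OOYR B=GBYB L=RWOB
Query: L face = RWOB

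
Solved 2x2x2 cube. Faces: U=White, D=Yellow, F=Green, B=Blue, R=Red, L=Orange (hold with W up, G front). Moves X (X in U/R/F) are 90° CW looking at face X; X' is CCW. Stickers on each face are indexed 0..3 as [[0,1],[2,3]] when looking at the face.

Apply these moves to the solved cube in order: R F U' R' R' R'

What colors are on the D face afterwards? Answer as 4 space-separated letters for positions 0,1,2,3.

Answer: R W Y W

Derivation:
After move 1 (R): R=RRRR U=WGWG F=GYGY D=YBYB B=WBWB
After move 2 (F): F=GGYY U=WGOO R=WRGR D=RRYB L=OYOB
After move 3 (U'): U=GOWO F=OYYY R=GGGR B=WRWB L=WBOB
After move 4 (R'): R=GRGG U=GWWW F=OOYO D=RYYY B=BRRB
After move 5 (R'): R=RGGG U=GRWB F=OWYW D=ROYO B=YRYB
After move 6 (R'): R=GGRG U=GYWY F=ORYB D=RWYW B=OROB
Query: D face = RWYW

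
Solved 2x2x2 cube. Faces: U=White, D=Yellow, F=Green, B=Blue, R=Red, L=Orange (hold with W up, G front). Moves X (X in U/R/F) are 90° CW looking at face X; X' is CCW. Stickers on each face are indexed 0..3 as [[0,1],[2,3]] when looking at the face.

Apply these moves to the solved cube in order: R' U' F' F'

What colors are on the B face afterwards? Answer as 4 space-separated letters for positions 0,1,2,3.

Answer: R R Y B

Derivation:
After move 1 (R'): R=RRRR U=WBWB F=GWGW D=YGYG B=YBYB
After move 2 (U'): U=BBWW F=OOGW R=GWRR B=RRYB L=YBOO
After move 3 (F'): F=OWOG U=BBGR R=GWYR D=BOYG L=YWOW
After move 4 (F'): F=WGOO U=BBGY R=OWBR D=WWYG L=YROG
Query: B face = RRYB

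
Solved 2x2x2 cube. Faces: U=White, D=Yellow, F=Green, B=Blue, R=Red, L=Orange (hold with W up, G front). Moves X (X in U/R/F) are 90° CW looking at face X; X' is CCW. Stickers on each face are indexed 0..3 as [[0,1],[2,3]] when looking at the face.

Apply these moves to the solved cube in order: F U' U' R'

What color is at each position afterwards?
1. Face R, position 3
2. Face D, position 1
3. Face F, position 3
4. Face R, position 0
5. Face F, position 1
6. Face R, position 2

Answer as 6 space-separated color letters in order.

Answer: W B W Y O O

Derivation:
After move 1 (F): F=GGGG U=WWOO R=WRWR D=RRYY L=OYOY
After move 2 (U'): U=WOWO F=OYGG R=GGWR B=WRBB L=BBOY
After move 3 (U'): U=OOWW F=BBGG R=OYWR B=GGBB L=WROY
After move 4 (R'): R=YROW U=OBWG F=BOGW D=RBYG B=YGRB
Query 1: R[3] = W
Query 2: D[1] = B
Query 3: F[3] = W
Query 4: R[0] = Y
Query 5: F[1] = O
Query 6: R[2] = O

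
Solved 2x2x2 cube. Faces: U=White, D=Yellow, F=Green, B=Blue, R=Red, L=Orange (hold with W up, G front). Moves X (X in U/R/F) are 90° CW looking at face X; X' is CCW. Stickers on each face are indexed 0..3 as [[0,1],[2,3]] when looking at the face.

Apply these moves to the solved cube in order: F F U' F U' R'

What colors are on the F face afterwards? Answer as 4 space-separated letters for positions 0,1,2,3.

After move 1 (F): F=GGGG U=WWOO R=WRWR D=RRYY L=OYOY
After move 2 (F): F=GGGG U=WWYY R=OROR D=WWYY L=OROR
After move 3 (U'): U=WYWY F=ORGG R=GGOR B=ORBB L=BBOR
After move 4 (F): F=GOGR U=WYRB R=WGYR D=OGYY L=BWOW
After move 5 (U'): U=YBWR F=BWGR R=GOYR B=WGBB L=OROW
After move 6 (R'): R=ORGY U=YBWW F=BBGR D=OWYR B=YGGB
Query: F face = BBGR

Answer: B B G R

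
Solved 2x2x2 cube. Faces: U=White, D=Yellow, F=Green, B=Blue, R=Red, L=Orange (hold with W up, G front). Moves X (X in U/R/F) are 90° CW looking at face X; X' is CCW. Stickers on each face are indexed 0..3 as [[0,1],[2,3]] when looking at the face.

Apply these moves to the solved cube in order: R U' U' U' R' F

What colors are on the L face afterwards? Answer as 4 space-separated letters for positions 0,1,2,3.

Answer: G Y O R

Derivation:
After move 1 (R): R=RRRR U=WGWG F=GYGY D=YBYB B=WBWB
After move 2 (U'): U=GGWW F=OOGY R=GYRR B=RRWB L=WBOO
After move 3 (U'): U=GWGW F=WBGY R=OORR B=GYWB L=RROO
After move 4 (U'): U=WWGG F=RRGY R=WBRR B=OOWB L=GYOO
After move 5 (R'): R=BRWR U=WWGO F=RWGG D=YRYY B=BOBB
After move 6 (F): F=GRGW U=WWOY R=GROR D=WBYY L=GYOR
Query: L face = GYOR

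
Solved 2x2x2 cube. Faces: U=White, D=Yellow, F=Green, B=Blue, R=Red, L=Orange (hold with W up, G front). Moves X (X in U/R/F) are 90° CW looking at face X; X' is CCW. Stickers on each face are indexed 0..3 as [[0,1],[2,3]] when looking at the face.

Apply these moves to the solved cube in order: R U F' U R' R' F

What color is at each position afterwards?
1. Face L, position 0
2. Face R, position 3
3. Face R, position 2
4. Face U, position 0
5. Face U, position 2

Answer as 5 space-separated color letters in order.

Answer: R O B W G

Derivation:
After move 1 (R): R=RRRR U=WGWG F=GYGY D=YBYB B=WBWB
After move 2 (U): U=WWGG F=RRGY R=WBRR B=OOWB L=GYOO
After move 3 (F'): F=RYRG U=WWWR R=BBYR D=YOYB L=GGOG
After move 4 (U): U=WWRW F=BBRG R=OOYR B=GGWB L=RYOG
After move 5 (R'): R=OROY U=WWRG F=BWRW D=YBYG B=BGOB
After move 6 (R'): R=RYOO U=WORB F=BWRG D=YWYW B=GGBB
After move 7 (F): F=RBGW U=WOGY R=RYBO D=ORYW L=RYOW
Query 1: L[0] = R
Query 2: R[3] = O
Query 3: R[2] = B
Query 4: U[0] = W
Query 5: U[2] = G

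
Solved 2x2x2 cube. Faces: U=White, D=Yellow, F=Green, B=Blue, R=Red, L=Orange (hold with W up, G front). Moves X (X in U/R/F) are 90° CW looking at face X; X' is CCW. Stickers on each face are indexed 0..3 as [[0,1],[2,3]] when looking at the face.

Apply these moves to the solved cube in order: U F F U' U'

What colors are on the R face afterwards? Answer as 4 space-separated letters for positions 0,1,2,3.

Answer: G R G R

Derivation:
After move 1 (U): U=WWWW F=RRGG R=BBRR B=OOBB L=GGOO
After move 2 (F): F=GRGR U=WWOG R=WBWR D=RBYY L=GYOY
After move 3 (F): F=GGRR U=WWYY R=OBGR D=WWYY L=GROB
After move 4 (U'): U=WYWY F=GRRR R=GGGR B=OBBB L=OOOB
After move 5 (U'): U=YYWW F=OORR R=GRGR B=GGBB L=OBOB
Query: R face = GRGR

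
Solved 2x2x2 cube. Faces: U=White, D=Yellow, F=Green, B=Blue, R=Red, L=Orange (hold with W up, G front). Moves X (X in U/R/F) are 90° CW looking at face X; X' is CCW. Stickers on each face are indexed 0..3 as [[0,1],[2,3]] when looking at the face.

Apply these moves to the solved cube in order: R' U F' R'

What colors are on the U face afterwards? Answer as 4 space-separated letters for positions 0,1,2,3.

After move 1 (R'): R=RRRR U=WBWB F=GWGW D=YGYG B=YBYB
After move 2 (U): U=WWBB F=RRGW R=YBRR B=OOYB L=GWOO
After move 3 (F'): F=RWRG U=WWYR R=GBYR D=WOYG L=GBOB
After move 4 (R'): R=BRGY U=WYYO F=RWRR D=WWYG B=GOOB
Query: U face = WYYO

Answer: W Y Y O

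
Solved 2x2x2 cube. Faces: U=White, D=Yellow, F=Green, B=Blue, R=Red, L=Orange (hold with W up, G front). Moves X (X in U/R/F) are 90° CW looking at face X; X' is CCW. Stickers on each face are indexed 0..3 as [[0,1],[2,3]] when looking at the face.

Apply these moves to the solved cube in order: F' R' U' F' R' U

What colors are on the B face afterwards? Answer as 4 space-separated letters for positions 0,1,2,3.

Answer: Y R W B

Derivation:
After move 1 (F'): F=GGGG U=WWRR R=YRYR D=OOYY L=OWOW
After move 2 (R'): R=RRYY U=WBRB F=GWGR D=OGYG B=YBOB
After move 3 (U'): U=BBWR F=OWGR R=GWYY B=RROB L=YBOW
After move 4 (F'): F=WROG U=BBGY R=GWOY D=BWYG L=YROW
After move 5 (R'): R=WYGO U=BOGR F=WBOY D=BRYG B=GRWB
After move 6 (U): U=GBRO F=WYOY R=GRGO B=YRWB L=WBOW
Query: B face = YRWB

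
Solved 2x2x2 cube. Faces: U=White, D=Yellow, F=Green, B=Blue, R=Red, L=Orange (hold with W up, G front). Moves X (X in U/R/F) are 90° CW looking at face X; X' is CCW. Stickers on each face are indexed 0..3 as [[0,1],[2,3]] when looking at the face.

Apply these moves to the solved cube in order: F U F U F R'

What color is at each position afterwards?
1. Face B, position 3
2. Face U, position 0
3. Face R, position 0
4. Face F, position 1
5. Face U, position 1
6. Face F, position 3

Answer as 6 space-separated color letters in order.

Answer: B Y Y O B W

Derivation:
After move 1 (F): F=GGGG U=WWOO R=WRWR D=RRYY L=OYOY
After move 2 (U): U=OWOW F=WRGG R=BBWR B=OYBB L=GGOY
After move 3 (F): F=GWGR U=OWYG R=OBWR D=WBYY L=GROR
After move 4 (U): U=YOGW F=OBGR R=OYWR B=GRBB L=GWOR
After move 5 (F): F=GORB U=YORW R=GYWR D=WOYY L=GWOB
After move 6 (R'): R=YRGW U=YBRG F=GORW D=WOYB B=YROB
Query 1: B[3] = B
Query 2: U[0] = Y
Query 3: R[0] = Y
Query 4: F[1] = O
Query 5: U[1] = B
Query 6: F[3] = W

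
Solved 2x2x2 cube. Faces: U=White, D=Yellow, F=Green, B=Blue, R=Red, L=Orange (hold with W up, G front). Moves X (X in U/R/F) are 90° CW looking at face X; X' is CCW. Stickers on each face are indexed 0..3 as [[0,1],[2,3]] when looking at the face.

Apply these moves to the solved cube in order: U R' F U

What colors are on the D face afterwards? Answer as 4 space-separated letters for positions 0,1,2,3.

Answer: B B Y G

Derivation:
After move 1 (U): U=WWWW F=RRGG R=BBRR B=OOBB L=GGOO
After move 2 (R'): R=BRBR U=WBWO F=RWGW D=YRYG B=YOYB
After move 3 (F): F=GRWW U=WBOG R=WROR D=BBYG L=GYOR
After move 4 (U): U=OWGB F=WRWW R=YOOR B=GYYB L=GROR
Query: D face = BBYG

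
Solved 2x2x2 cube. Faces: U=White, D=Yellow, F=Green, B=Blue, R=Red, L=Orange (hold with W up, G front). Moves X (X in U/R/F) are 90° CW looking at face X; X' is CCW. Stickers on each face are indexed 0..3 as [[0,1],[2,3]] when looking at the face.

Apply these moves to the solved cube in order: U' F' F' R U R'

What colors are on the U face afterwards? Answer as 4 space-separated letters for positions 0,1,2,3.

After move 1 (U'): U=WWWW F=OOGG R=GGRR B=RRBB L=BBOO
After move 2 (F'): F=OGOG U=WWGR R=YGYR D=BOYY L=BWOW
After move 3 (F'): F=GGOO U=WWYY R=OGBR D=WWYY L=BROG
After move 4 (R): R=BORG U=WGYO F=GWOY D=WBYR B=YRWB
After move 5 (U): U=YWOG F=BOOY R=YRRG B=BRWB L=GWOG
After move 6 (R'): R=RGYR U=YWOB F=BWOG D=WOYY B=RRBB
Query: U face = YWOB

Answer: Y W O B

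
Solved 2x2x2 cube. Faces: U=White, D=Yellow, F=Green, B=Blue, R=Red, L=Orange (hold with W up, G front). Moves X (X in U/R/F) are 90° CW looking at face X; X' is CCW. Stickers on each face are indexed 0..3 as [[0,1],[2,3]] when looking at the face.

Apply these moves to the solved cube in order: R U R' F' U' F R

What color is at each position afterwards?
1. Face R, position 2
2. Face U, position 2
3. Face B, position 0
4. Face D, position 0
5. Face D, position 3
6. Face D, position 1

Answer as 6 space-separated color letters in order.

After move 1 (R): R=RRRR U=WGWG F=GYGY D=YBYB B=WBWB
After move 2 (U): U=WWGG F=RRGY R=WBRR B=OOWB L=GYOO
After move 3 (R'): R=BRWR U=WWGO F=RWGG D=YRYY B=BOBB
After move 4 (F'): F=WGRG U=WWBW R=RRYR D=YOYY L=GOOG
After move 5 (U'): U=WWWB F=GORG R=WGYR B=RRBB L=BOOG
After move 6 (F): F=RGGO U=WWGO R=WGBR D=YWYY L=BYOO
After move 7 (R): R=BWRG U=WGGO F=RWGY D=YBYR B=ORWB
Query 1: R[2] = R
Query 2: U[2] = G
Query 3: B[0] = O
Query 4: D[0] = Y
Query 5: D[3] = R
Query 6: D[1] = B

Answer: R G O Y R B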